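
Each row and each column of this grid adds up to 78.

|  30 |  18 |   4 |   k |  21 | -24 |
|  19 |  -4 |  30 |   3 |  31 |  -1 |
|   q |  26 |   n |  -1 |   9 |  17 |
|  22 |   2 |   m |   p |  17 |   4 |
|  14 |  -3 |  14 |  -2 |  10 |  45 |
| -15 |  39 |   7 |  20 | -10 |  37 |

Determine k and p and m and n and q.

k = 29, p = 29, m = 4, n = 19, q = 8

Row 1: 30 + 18 + 4 + 21 − 24 = 49, so its missing entry is 78 − 49 = 29.
Column 1: 30 + 19 + 22 + 14 − 15 = 70, so its missing entry is 78 − 70 = 8.
Column 4: 29 + 3 − 1 − 2 + 20 = 49, so its missing entry is 78 − 49 = 29.
Row 3: 8 + 26 − 1 + 9 + 17 = 59, so its missing entry is 78 − 59 = 19.
Row 4: 22 + 2 + 29 + 17 + 4 = 74, so its missing entry is 78 − 74 = 4.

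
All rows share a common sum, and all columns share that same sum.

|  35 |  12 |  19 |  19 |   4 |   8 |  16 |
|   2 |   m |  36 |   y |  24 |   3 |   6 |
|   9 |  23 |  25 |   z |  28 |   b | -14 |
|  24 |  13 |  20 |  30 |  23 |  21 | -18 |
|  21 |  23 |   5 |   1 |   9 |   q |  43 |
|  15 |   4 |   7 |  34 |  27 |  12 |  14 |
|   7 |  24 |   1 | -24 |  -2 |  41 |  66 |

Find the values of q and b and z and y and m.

Rows 1 and 4 both sum to 113, so that's the common total.
The known cells in column 2 total 99, leaving 113 − 99 = 14 for the blank.
The known cells in row 5 total 102, leaving 113 − 102 = 11 for the blank.
The known cells in column 6 total 96, leaving 113 − 96 = 17 for the blank.
The known cells in row 3 total 88, leaving 113 − 88 = 25 for the blank.
The known cells in row 2 total 85, leaving 113 − 85 = 28 for the blank.

q = 11, b = 17, z = 25, y = 28, m = 14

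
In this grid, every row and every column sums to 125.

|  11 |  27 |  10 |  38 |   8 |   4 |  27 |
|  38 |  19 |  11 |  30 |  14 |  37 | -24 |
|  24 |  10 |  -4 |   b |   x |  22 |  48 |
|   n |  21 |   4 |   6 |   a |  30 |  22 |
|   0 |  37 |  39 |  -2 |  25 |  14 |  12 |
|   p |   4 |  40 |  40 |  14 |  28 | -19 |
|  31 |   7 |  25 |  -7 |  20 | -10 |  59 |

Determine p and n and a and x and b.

Column 4: 38 + 30 + 6 − 2 + 40 − 7 = 105, so its missing entry is 125 − 105 = 20.
Row 3: 24 + 10 − 4 + 20 + 22 + 48 = 120, so its missing entry is 125 − 120 = 5.
Column 5: 8 + 14 + 5 + 25 + 14 + 20 = 86, so its missing entry is 125 − 86 = 39.
Row 4: 21 + 4 + 6 + 39 + 30 + 22 = 122, so its missing entry is 125 − 122 = 3.
Row 6: 4 + 40 + 40 + 14 + 28 − 19 = 107, so its missing entry is 125 − 107 = 18.

p = 18, n = 3, a = 39, x = 5, b = 20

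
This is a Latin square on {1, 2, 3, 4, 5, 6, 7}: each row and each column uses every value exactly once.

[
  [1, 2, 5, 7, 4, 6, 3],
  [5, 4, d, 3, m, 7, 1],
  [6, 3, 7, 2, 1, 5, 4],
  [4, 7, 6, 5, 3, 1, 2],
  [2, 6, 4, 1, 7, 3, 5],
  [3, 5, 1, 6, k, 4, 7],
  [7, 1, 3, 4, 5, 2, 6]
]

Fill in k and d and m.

k = 2, d = 2, m = 6

At (row 6, col 5): row 6 already has {1, 3, 4, 5, 6, 7}, so the value is 2.
For row 2, column 3: column 3 already has {1, 3, 4, 5, 6, 7}; that leaves 2.
For row 2, column 5: row 2 already has {1, 2, 3, 4, 5, 7}; that leaves 6.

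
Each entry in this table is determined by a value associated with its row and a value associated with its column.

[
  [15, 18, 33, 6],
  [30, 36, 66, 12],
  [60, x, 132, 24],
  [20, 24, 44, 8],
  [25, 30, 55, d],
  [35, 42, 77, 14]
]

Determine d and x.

Each row is a constant multiple of every other row — this is a multiplication table with the headers hidden.
Row 5 is 25/15 = 5/3 times row 1, so its entry in column 4 is 6 × 5/3 = 10.
Row 3 is 60/15 = 4/1 times row 1, so its entry in column 2 is 18 × 4/1 = 72.

d = 10, x = 72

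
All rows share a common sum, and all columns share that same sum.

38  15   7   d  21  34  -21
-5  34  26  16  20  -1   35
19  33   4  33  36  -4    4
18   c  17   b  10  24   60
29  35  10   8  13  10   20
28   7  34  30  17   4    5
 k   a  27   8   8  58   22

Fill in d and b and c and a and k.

d = 31, b = -1, c = -3, a = 4, k = -2

Rows 2 and 3 both sum to 125, so that's the common total.
The known cells in row 1 total 94, leaving 125 − 94 = 31 for the blank.
The known cells in column 4 total 126, leaving 125 − 126 = -1 for the blank.
The known cells in row 4 total 128, leaving 125 − 128 = -3 for the blank.
The known cells in column 2 total 121, leaving 125 − 121 = 4 for the blank.
The known cells in row 7 total 127, leaving 125 − 127 = -2 for the blank.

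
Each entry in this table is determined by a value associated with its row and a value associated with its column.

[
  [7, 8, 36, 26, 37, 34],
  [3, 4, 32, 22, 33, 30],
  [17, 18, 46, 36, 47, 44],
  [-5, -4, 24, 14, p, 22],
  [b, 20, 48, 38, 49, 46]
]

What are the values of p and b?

p = 25, b = 19

The difference between any two rows is the same in every column — this is an addition table with the headers hidden.
Row 4 minus row 1 is 24 − 36 = -12, so its entry in column 5 is 37 + (-12) = 25.
Row 5 minus row 1 is 48 − 36 = 12, so its entry in column 1 is 7 + 12 = 19.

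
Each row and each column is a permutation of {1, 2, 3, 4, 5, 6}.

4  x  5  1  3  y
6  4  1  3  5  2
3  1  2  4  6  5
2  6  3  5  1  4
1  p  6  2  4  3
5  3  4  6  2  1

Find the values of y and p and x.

y = 6, p = 5, x = 2

At (row 5, col 2): row 5 already has {1, 2, 3, 4, 6}, so the value is 5.
Cell (1,2): column 2 already has {1, 3, 4, 5, 6} → 2.
At (row 1, col 6): row 1 already has {1, 2, 3, 4, 5}, so the value is 6.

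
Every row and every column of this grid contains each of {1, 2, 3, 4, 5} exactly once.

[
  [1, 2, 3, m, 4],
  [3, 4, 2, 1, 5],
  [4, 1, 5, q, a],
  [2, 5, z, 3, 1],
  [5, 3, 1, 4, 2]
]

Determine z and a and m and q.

z = 4, a = 3, m = 5, q = 2

Cell (3,5): column 5 already has {1, 2, 4, 5} → 3.
For row 3, column 4: row 3 already has {1, 3, 4, 5}; that leaves 2.
For row 1, column 4: row 1 already has {1, 2, 3, 4}; that leaves 5.
At (row 4, col 3): row 4 already has {1, 2, 3, 5}, so the value is 4.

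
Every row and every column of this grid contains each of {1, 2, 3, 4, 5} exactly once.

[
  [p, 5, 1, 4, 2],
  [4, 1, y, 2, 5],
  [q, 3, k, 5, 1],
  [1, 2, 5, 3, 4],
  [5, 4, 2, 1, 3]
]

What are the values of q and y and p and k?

For row 2, column 3: row 2 already has {1, 2, 4, 5}; that leaves 3.
At (row 3, col 3): column 3 already has {1, 2, 3, 5}, so the value is 4.
For row 3, column 1: row 3 already has {1, 3, 4, 5}; that leaves 2.
At (row 1, col 1): row 1 already has {1, 2, 4, 5}, so the value is 3.

q = 2, y = 3, p = 3, k = 4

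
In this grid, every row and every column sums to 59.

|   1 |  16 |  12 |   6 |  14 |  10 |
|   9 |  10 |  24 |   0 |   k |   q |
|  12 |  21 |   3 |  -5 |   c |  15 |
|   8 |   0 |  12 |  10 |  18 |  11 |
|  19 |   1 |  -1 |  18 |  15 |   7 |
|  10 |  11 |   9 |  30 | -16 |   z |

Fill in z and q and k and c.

Row 3 has 12 + 21 + 3 − 5 + 15 = 46; the blank must be 59 − 46 = 13.
Row 6 has 10 + 11 + 9 + 30 − 16 = 44; the blank must be 59 − 44 = 15.
Column 5 has 14 + 13 + 18 + 15 − 16 = 44; the blank must be 59 − 44 = 15.
Row 2 has 9 + 10 + 24 + 0 + 15 = 58; the blank must be 59 − 58 = 1.

z = 15, q = 1, k = 15, c = 13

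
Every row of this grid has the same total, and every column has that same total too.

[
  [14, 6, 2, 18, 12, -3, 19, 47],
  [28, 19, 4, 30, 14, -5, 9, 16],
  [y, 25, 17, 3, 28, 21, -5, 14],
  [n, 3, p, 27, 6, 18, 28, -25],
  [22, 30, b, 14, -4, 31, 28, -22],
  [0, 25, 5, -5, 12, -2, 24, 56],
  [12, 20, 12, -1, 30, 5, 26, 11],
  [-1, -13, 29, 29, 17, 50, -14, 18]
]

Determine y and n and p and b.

y = 12, n = 28, p = 30, b = 16

Rows 1 and 2 both sum to 115, so that's the common total.
Row 3 has 25 + 17 + 3 + 28 + 21 − 5 + 14 = 103; the blank must be 115 − 103 = 12.
Row 5 has 22 + 30 + 14 − 4 + 31 + 28 − 22 = 99; the blank must be 115 − 99 = 16.
Column 3 has 2 + 4 + 17 + 16 + 5 + 12 + 29 = 85; the blank must be 115 − 85 = 30.
Row 4 has 3 + 30 + 27 + 6 + 18 + 28 − 25 = 87; the blank must be 115 − 87 = 28.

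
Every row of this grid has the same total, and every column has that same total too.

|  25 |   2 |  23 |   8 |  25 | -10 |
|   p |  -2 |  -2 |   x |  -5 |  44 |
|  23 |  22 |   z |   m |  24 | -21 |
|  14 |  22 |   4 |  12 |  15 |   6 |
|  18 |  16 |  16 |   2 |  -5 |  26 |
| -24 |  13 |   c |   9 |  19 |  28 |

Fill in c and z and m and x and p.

c = 28, z = 4, m = 21, x = 21, p = 17

Rows 1 and 4 both sum to 73, so that's the common total.
Column 1: 25 + 23 + 14 + 18 − 24 = 56, so its missing entry is 73 − 56 = 17.
Row 2: 17 − 2 − 2 − 5 + 44 = 52, so its missing entry is 73 − 52 = 21.
Column 4: 8 + 21 + 12 + 2 + 9 = 52, so its missing entry is 73 − 52 = 21.
Row 3: 23 + 22 + 21 + 24 − 21 = 69, so its missing entry is 73 − 69 = 4.
Row 6: -24 + 13 + 9 + 19 + 28 = 45, so its missing entry is 73 − 45 = 28.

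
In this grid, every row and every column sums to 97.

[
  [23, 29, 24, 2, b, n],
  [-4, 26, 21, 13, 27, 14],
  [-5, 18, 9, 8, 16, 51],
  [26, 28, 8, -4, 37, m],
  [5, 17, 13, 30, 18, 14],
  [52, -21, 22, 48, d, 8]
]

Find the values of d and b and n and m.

d = -12, b = 11, n = 8, m = 2

Row 6 has 52 − 21 + 22 + 48 + 8 = 109; the blank must be 97 − 109 = -12.
Column 5 has 27 + 16 + 37 + 18 − 12 = 86; the blank must be 97 − 86 = 11.
Row 4 has 26 + 28 + 8 − 4 + 37 = 95; the blank must be 97 − 95 = 2.
Row 1 has 23 + 29 + 24 + 2 + 11 = 89; the blank must be 97 − 89 = 8.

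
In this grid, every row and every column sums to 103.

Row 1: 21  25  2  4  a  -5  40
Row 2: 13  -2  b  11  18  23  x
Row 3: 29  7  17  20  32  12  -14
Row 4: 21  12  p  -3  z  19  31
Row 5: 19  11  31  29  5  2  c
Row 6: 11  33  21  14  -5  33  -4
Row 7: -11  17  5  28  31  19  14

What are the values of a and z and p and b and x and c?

a = 16, z = 6, p = 17, b = 10, x = 30, c = 6

Row 1: 21 + 25 + 2 + 4 − 5 + 40 = 87, so its missing entry is 103 − 87 = 16.
Column 5: 16 + 18 + 32 + 5 − 5 + 31 = 97, so its missing entry is 103 − 97 = 6.
Row 5: 19 + 11 + 31 + 29 + 5 + 2 = 97, so its missing entry is 103 − 97 = 6.
Column 7: 40 − 14 + 31 + 6 − 4 + 14 = 73, so its missing entry is 103 − 73 = 30.
Row 2: 13 − 2 + 11 + 18 + 23 + 30 = 93, so its missing entry is 103 − 93 = 10.
Row 4: 21 + 12 − 3 + 6 + 19 + 31 = 86, so its missing entry is 103 − 86 = 17.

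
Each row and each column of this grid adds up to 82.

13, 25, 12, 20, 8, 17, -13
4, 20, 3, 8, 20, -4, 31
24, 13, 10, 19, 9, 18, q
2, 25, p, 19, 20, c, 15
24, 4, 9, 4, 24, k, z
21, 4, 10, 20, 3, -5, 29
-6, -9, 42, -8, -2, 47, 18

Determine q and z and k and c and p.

q = -11, z = 13, k = 4, c = 5, p = -4

Row 3 has 24 + 13 + 10 + 19 + 9 + 18 = 93; the blank must be 82 − 93 = -11.
Column 7 has -13 + 31 − 11 + 15 + 29 + 18 = 69; the blank must be 82 − 69 = 13.
Row 5 has 24 + 4 + 9 + 4 + 24 + 13 = 78; the blank must be 82 − 78 = 4.
Column 3 has 12 + 3 + 10 + 9 + 10 + 42 = 86; the blank must be 82 − 86 = -4.
Row 4 has 2 + 25 − 4 + 19 + 20 + 15 = 77; the blank must be 82 − 77 = 5.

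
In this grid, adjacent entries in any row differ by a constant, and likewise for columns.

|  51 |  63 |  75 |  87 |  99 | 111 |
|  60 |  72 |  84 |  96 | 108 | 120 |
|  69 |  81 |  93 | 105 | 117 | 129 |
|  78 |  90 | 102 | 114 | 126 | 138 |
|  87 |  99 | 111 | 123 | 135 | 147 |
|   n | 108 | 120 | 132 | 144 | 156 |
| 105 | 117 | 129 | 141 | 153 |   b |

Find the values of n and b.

Along each row the entries change by 12 per step; down each column they change by 9.
Row 6: from 108 at column 2, stepping by 12 to column 1 gives 96.
Row 7: from 105 at column 1, stepping by 12 to column 6 gives 165.

n = 96, b = 165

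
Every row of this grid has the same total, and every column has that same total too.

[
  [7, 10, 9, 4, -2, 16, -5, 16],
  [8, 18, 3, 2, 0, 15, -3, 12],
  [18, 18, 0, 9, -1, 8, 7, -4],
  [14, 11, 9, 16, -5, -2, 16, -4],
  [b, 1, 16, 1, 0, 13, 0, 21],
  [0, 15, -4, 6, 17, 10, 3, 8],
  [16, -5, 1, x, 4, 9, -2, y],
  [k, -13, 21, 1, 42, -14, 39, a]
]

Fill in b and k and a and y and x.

b = 3, k = -11, a = -10, y = 16, x = 16

Rows 1 and 2 both sum to 55, so that's the common total.
The known cells in row 5 total 52, leaving 55 − 52 = 3 for the blank.
The known cells in column 1 total 66, leaving 55 − 66 = -11 for the blank.
The known cells in row 8 total 65, leaving 55 − 65 = -10 for the blank.
The known cells in column 8 total 39, leaving 55 − 39 = 16 for the blank.
The known cells in row 7 total 39, leaving 55 − 39 = 16 for the blank.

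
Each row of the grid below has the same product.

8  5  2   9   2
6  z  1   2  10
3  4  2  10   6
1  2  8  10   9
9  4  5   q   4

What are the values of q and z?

Rows 1 and 4 each multiply to 1440, so every row has product 1440.
Row 5: 9×4×5×4 = 720, so the missing entry is 1440 ÷ 720 = 2.
Row 2: 6×1×2×10 = 120, so the missing entry is 1440 ÷ 120 = 12.

q = 2, z = 12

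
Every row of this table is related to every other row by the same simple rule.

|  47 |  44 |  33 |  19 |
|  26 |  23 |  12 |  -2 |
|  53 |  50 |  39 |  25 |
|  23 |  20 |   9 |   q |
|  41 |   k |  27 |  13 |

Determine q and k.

The difference between any two rows is the same in every column — this is an addition table with the headers hidden.
Row 4 minus row 1 is 9 − 33 = -24, so its entry in column 4 is 19 + (-24) = -5.
Row 5 minus row 1 is 27 − 33 = -6, so its entry in column 2 is 44 + (-6) = 38.

q = -5, k = 38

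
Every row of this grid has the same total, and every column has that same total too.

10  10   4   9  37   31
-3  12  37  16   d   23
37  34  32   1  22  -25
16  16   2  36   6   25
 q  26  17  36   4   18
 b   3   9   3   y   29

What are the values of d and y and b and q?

Rows 1 and 3 both sum to 101, so that's the common total.
The known cells in row 5 total 101, leaving 101 − 101 = 0 for the blank.
The known cells in column 1 total 60, leaving 101 − 60 = 41 for the blank.
The known cells in row 6 total 85, leaving 101 − 85 = 16 for the blank.
The known cells in row 2 total 85, leaving 101 − 85 = 16 for the blank.

d = 16, y = 16, b = 41, q = 0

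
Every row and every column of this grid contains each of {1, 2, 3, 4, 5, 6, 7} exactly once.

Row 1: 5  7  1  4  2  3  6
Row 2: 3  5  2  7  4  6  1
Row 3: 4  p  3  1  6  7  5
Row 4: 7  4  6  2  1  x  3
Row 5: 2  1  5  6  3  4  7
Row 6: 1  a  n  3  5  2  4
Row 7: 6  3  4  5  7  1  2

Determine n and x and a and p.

Cell (3,2): row 3 already has {1, 3, 4, 5, 6, 7} → 2.
Cell (6,2): column 2 already has {1, 2, 3, 4, 5, 7} → 6.
Cell (4,6): row 4 already has {1, 2, 3, 4, 6, 7} → 5.
At (row 6, col 3): row 6 already has {1, 2, 3, 4, 5, 6}, so the value is 7.

n = 7, x = 5, a = 6, p = 2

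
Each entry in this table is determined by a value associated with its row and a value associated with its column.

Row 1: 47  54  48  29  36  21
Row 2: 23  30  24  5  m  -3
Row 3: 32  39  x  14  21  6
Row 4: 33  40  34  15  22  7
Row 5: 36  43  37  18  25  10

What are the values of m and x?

The difference between any two rows is the same in every column — this is an addition table with the headers hidden.
Row 2 minus row 1 is 30 − 54 = -24, so its entry in column 5 is 36 + (-24) = 12.
Row 3 minus row 1 is 39 − 54 = -15, so its entry in column 3 is 48 + (-15) = 33.

m = 12, x = 33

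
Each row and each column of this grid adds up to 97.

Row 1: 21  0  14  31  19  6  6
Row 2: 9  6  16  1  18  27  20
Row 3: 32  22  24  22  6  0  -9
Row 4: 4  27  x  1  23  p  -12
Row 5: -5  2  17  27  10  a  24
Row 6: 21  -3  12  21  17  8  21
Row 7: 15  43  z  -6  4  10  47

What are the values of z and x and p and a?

Row 5: -5 + 2 + 17 + 27 + 10 + 24 = 75, so its missing entry is 97 − 75 = 22.
Row 7: 15 + 43 − 6 + 4 + 10 + 47 = 113, so its missing entry is 97 − 113 = -16.
Column 3: 14 + 16 + 24 + 17 + 12 − 16 = 67, so its missing entry is 97 − 67 = 30.
Row 4: 4 + 27 + 30 + 1 + 23 − 12 = 73, so its missing entry is 97 − 73 = 24.

z = -16, x = 30, p = 24, a = 22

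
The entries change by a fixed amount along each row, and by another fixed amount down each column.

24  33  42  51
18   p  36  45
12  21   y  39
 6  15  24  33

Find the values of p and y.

p = 27, y = 30

Along each row the entries change by 9 per step; down each column they change by -6.
Row 2: from 18 at column 1, stepping by 9 to column 2 gives 27.
Row 3: from 12 at column 1, stepping by 9 to column 3 gives 30.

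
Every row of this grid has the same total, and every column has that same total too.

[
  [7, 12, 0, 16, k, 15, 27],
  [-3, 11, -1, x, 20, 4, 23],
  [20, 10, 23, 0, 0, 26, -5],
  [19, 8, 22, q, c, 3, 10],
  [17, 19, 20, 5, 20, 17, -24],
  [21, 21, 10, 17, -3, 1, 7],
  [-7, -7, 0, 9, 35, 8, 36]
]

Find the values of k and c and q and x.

k = -3, c = 5, q = 7, x = 20

Rows 3 and 5 both sum to 74, so that's the common total.
Row 2 has -3 + 11 − 1 + 20 + 4 + 23 = 54; the blank must be 74 − 54 = 20.
Column 4 has 16 + 20 + 0 + 5 + 17 + 9 = 67; the blank must be 74 − 67 = 7.
Row 1 has 7 + 12 + 0 + 16 + 15 + 27 = 77; the blank must be 74 − 77 = -3.
Row 4 has 19 + 8 + 22 + 7 + 3 + 10 = 69; the blank must be 74 − 69 = 5.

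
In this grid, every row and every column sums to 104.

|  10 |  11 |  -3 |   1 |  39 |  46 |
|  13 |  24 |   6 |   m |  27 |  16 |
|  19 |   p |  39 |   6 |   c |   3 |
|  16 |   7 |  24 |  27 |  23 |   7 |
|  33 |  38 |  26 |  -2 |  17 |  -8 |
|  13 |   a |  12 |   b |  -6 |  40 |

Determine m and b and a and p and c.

Column 5: 39 + 27 + 23 + 17 − 6 = 100, so its missing entry is 104 − 100 = 4.
Row 3: 19 + 39 + 6 + 4 + 3 = 71, so its missing entry is 104 − 71 = 33.
Column 2: 11 + 24 + 33 + 7 + 38 = 113, so its missing entry is 104 − 113 = -9.
Row 6: 13 − 9 + 12 − 6 + 40 = 50, so its missing entry is 104 − 50 = 54.
Row 2: 13 + 24 + 6 + 27 + 16 = 86, so its missing entry is 104 − 86 = 18.

m = 18, b = 54, a = -9, p = 33, c = 4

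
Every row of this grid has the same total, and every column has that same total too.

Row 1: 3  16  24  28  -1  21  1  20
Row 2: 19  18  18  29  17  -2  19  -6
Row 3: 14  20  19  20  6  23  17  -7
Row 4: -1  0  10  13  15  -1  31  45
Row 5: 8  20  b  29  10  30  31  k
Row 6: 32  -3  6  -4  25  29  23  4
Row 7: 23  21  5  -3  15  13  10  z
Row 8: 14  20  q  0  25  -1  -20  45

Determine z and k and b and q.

Rows 1 and 2 both sum to 112, so that's the common total.
The known cells in row 7 total 84, leaving 112 − 84 = 28 for the blank.
The known cells in row 8 total 83, leaving 112 − 83 = 29 for the blank.
The known cells in column 8 total 129, leaving 112 − 129 = -17 for the blank.
The known cells in row 5 total 111, leaving 112 − 111 = 1 for the blank.

z = 28, k = -17, b = 1, q = 29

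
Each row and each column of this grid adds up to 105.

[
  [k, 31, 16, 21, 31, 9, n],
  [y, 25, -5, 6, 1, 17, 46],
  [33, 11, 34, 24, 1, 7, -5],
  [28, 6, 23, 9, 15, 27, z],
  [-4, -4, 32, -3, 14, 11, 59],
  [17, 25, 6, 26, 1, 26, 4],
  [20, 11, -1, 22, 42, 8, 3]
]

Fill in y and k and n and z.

Row 2 has 25 − 5 + 6 + 1 + 17 + 46 = 90; the blank must be 105 − 90 = 15.
Row 4 has 28 + 6 + 23 + 9 + 15 + 27 = 108; the blank must be 105 − 108 = -3.
Column 7 has 46 − 5 − 3 + 59 + 4 + 3 = 104; the blank must be 105 − 104 = 1.
Row 1 has 31 + 16 + 21 + 31 + 9 + 1 = 109; the blank must be 105 − 109 = -4.

y = 15, k = -4, n = 1, z = -3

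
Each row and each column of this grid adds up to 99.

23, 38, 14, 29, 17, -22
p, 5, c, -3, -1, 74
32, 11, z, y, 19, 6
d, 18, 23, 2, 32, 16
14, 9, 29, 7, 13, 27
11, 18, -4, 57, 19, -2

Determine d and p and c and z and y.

The known cells in row 4 total 91, leaving 99 − 91 = 8 for the blank.
The known cells in column 4 total 92, leaving 99 − 92 = 7 for the blank.
The known cells in row 3 total 75, leaving 99 − 75 = 24 for the blank.
The known cells in column 3 total 86, leaving 99 − 86 = 13 for the blank.
The known cells in row 2 total 88, leaving 99 − 88 = 11 for the blank.

d = 8, p = 11, c = 13, z = 24, y = 7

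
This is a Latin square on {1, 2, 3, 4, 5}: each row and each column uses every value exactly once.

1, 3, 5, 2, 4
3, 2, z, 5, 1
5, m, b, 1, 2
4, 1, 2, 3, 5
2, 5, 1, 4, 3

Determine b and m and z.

For row 2, column 3: row 2 already has {1, 2, 3, 5}; that leaves 4.
At (row 3, col 2): column 2 already has {1, 2, 3, 5}, so the value is 4.
At (row 3, col 3): row 3 already has {1, 2, 4, 5}, so the value is 3.

b = 3, m = 4, z = 4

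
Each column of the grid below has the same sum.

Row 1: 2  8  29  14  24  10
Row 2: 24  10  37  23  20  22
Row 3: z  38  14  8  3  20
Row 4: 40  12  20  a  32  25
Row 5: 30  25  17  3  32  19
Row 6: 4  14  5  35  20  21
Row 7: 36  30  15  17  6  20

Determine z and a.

z = 1, a = 37

Columns 5 and 6 both add up to 137, so every column sums to 137.
Column 1: 2 + 24 + 40 + 30 + 4 + 36 = 136, so the missing entry is 137 − 136 = 1.
Column 4: 14 + 23 + 8 + 3 + 35 + 17 = 100, so the missing entry is 137 − 100 = 37.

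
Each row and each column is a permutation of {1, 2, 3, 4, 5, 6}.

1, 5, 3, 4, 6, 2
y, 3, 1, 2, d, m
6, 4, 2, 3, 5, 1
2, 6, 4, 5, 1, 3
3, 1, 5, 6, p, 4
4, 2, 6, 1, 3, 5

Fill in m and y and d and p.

At (row 2, col 1): column 1 already has {1, 2, 3, 4, 6}, so the value is 5.
For row 5, column 5: row 5 already has {1, 3, 4, 5, 6}; that leaves 2.
For row 2, column 5: column 5 already has {1, 2, 3, 5, 6}; that leaves 4.
Cell (2,6): row 2 already has {1, 2, 3, 4, 5} → 6.

m = 6, y = 5, d = 4, p = 2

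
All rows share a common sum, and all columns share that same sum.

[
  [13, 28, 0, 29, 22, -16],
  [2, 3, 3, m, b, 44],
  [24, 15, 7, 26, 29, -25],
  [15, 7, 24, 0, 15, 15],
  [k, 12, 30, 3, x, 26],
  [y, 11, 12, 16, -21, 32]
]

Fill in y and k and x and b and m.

Rows 1 and 3 both sum to 76, so that's the common total.
The known cells in row 6 total 50, leaving 76 − 50 = 26 for the blank.
The known cells in column 1 total 80, leaving 76 − 80 = -4 for the blank.
The known cells in row 5 total 67, leaving 76 − 67 = 9 for the blank.
The known cells in column 5 total 54, leaving 76 − 54 = 22 for the blank.
The known cells in row 2 total 74, leaving 76 − 74 = 2 for the blank.

y = 26, k = -4, x = 9, b = 22, m = 2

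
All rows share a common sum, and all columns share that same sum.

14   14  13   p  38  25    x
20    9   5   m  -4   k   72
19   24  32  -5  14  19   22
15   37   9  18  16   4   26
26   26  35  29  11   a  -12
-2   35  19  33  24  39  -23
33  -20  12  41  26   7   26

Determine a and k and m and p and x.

a = 10, k = 21, m = 2, p = 7, x = 14

Rows 3 and 4 both sum to 125, so that's the common total.
The known cells in column 7 total 111, leaving 125 − 111 = 14 for the blank.
The known cells in row 1 total 118, leaving 125 − 118 = 7 for the blank.
The known cells in row 5 total 115, leaving 125 − 115 = 10 for the blank.
The known cells in column 6 total 104, leaving 125 − 104 = 21 for the blank.
The known cells in row 2 total 123, leaving 125 − 123 = 2 for the blank.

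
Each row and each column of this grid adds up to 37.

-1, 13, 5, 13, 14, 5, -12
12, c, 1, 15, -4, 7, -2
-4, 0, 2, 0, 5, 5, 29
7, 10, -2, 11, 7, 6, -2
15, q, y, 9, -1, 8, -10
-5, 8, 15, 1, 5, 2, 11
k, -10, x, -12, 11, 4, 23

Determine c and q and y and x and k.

c = 8, q = 8, y = 8, x = 8, k = 13

The known cells in row 2 total 29, leaving 37 − 29 = 8 for the blank.
The known cells in column 1 total 24, leaving 37 − 24 = 13 for the blank.
The known cells in row 7 total 29, leaving 37 − 29 = 8 for the blank.
The known cells in column 3 total 29, leaving 37 − 29 = 8 for the blank.
The known cells in row 5 total 29, leaving 37 − 29 = 8 for the blank.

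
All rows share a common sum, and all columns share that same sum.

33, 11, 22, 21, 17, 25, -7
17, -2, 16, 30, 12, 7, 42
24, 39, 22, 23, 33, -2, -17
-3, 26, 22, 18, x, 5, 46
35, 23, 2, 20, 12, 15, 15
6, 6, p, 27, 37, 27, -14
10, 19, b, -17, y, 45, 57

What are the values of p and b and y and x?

p = 33, b = 5, y = 3, x = 8

Rows 1 and 2 both sum to 122, so that's the common total.
Row 4 has -3 + 26 + 22 + 18 + 5 + 46 = 114; the blank must be 122 − 114 = 8.
Column 5 has 17 + 12 + 33 + 8 + 12 + 37 = 119; the blank must be 122 − 119 = 3.
Row 7 has 10 + 19 − 17 + 3 + 45 + 57 = 117; the blank must be 122 − 117 = 5.
Row 6 has 6 + 6 + 27 + 37 + 27 − 14 = 89; the blank must be 122 − 89 = 33.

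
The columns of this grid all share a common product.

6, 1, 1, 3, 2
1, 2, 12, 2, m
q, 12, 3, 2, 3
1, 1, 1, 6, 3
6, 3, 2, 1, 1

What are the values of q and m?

q = 2, m = 4

Columns 2 and 3 each multiply to 72, so every column has product 72.
Column 1: 6×1×1×6 = 36, so the missing entry is 72 ÷ 36 = 2.
Column 5: 2×3×3×1 = 18, so the missing entry is 72 ÷ 18 = 4.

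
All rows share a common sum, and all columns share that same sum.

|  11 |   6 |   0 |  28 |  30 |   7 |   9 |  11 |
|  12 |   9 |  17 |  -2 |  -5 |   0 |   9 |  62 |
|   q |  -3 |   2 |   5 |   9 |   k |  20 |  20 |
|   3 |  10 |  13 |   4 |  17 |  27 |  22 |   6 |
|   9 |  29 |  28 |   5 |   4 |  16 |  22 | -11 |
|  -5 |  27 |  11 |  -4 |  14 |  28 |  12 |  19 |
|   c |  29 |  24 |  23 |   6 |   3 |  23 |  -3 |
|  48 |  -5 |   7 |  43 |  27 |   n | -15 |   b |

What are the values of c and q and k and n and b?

c = -3, q = 27, k = 22, n = -1, b = -2

Rows 1 and 2 both sum to 102, so that's the common total.
Column 8: 11 + 62 + 20 + 6 − 11 + 19 − 3 = 104, so its missing entry is 102 − 104 = -2.
Row 7: 29 + 24 + 23 + 6 + 3 + 23 − 3 = 105, so its missing entry is 102 − 105 = -3.
Column 1: 11 + 12 + 3 + 9 − 5 − 3 + 48 = 75, so its missing entry is 102 − 75 = 27.
Row 8: 48 − 5 + 7 + 43 + 27 − 15 − 2 = 103, so its missing entry is 102 − 103 = -1.
Row 3: 27 − 3 + 2 + 5 + 9 + 20 + 20 = 80, so its missing entry is 102 − 80 = 22.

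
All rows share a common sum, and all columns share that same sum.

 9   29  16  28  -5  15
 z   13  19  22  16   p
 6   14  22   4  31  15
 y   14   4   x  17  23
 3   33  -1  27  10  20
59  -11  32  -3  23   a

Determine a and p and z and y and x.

a = -8, p = 27, z = -5, y = 20, x = 14

Rows 1 and 3 both sum to 92, so that's the common total.
Row 6 has 59 − 11 + 32 − 3 + 23 = 100; the blank must be 92 − 100 = -8.
Column 6 has 15 + 15 + 23 + 20 − 8 = 65; the blank must be 92 − 65 = 27.
Column 4 has 28 + 22 + 4 + 27 − 3 = 78; the blank must be 92 − 78 = 14.
Row 4 has 14 + 4 + 14 + 17 + 23 = 72; the blank must be 92 − 72 = 20.
Row 2 has 13 + 19 + 22 + 16 + 27 = 97; the blank must be 92 − 97 = -5.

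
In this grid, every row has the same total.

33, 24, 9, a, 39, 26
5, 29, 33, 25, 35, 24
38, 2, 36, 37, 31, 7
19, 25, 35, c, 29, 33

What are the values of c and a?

c = 10, a = 20

The complete rows each total 151.
Row 4 is missing 151 − 141 = 10 (since 19 + 25 + 35 + 29 + 33 = 141).
Row 1 is missing 151 − 131 = 20 (since 33 + 24 + 9 + 39 + 26 = 131).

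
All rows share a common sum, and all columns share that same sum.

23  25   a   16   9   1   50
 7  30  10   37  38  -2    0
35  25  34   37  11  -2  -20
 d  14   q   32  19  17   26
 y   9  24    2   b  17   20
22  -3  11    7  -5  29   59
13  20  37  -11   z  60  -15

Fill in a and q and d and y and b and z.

Rows 2 and 3 both sum to 120, so that's the common total.
Row 7 has 13 + 20 + 37 − 11 + 60 − 15 = 104; the blank must be 120 − 104 = 16.
Column 5 has 9 + 38 + 11 + 19 − 5 + 16 = 88; the blank must be 120 − 88 = 32.
Row 5 has 9 + 24 + 2 + 32 + 17 + 20 = 104; the blank must be 120 − 104 = 16.
Column 1 has 23 + 7 + 35 + 16 + 22 + 13 = 116; the blank must be 120 − 116 = 4.
Row 1 has 23 + 25 + 16 + 9 + 1 + 50 = 124; the blank must be 120 − 124 = -4.
Row 4 has 4 + 14 + 32 + 19 + 17 + 26 = 112; the blank must be 120 − 112 = 8.

a = -4, q = 8, d = 4, y = 16, b = 32, z = 16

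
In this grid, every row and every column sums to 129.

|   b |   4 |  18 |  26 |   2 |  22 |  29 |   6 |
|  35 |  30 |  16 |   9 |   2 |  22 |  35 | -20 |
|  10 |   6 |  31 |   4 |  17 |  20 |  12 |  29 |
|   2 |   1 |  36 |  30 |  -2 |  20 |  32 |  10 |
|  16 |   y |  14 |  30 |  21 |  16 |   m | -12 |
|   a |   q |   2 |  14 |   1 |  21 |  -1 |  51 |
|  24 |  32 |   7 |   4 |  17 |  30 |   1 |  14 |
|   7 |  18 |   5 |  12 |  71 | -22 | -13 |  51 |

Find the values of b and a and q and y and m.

b = 22, a = 13, q = 28, y = 10, m = 34

The known cells in row 1 total 107, leaving 129 − 107 = 22 for the blank.
The known cells in column 7 total 95, leaving 129 − 95 = 34 for the blank.
The known cells in column 1 total 116, leaving 129 − 116 = 13 for the blank.
The known cells in row 6 total 101, leaving 129 − 101 = 28 for the blank.
The known cells in row 5 total 119, leaving 129 − 119 = 10 for the blank.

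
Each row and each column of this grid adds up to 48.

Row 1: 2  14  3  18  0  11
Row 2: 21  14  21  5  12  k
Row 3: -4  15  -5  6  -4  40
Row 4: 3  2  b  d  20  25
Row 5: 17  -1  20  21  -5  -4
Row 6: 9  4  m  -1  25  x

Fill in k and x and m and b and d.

The known cells in row 2 total 73, leaving 48 − 73 = -25 for the blank.
The known cells in column 6 total 47, leaving 48 − 47 = 1 for the blank.
The known cells in column 4 total 49, leaving 48 − 49 = -1 for the blank.
The known cells in row 4 total 49, leaving 48 − 49 = -1 for the blank.
The known cells in row 6 total 38, leaving 48 − 38 = 10 for the blank.

k = -25, x = 1, m = 10, b = -1, d = -1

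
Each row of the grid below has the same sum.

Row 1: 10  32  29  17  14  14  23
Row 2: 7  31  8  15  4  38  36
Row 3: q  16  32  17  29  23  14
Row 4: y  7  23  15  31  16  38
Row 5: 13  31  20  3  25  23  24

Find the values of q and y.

Row 2 sums to 139 and so does row 5; that's the common total.
In row 3 the known cells total 131, leaving 139 − 131 = 8.
In row 4 the known cells total 130, leaving 139 − 130 = 9.

q = 8, y = 9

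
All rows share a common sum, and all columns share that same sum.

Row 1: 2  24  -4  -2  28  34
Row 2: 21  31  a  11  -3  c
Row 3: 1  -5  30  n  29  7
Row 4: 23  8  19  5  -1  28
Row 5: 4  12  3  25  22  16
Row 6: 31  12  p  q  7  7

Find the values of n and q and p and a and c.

Rows 1 and 4 both sum to 82, so that's the common total.
The known cells in column 6 total 92, leaving 82 − 92 = -10 for the blank.
The known cells in row 2 total 50, leaving 82 − 50 = 32 for the blank.
The known cells in row 3 total 62, leaving 82 − 62 = 20 for the blank.
The known cells in column 4 total 59, leaving 82 − 59 = 23 for the blank.
The known cells in row 6 total 80, leaving 82 − 80 = 2 for the blank.

n = 20, q = 23, p = 2, a = 32, c = -10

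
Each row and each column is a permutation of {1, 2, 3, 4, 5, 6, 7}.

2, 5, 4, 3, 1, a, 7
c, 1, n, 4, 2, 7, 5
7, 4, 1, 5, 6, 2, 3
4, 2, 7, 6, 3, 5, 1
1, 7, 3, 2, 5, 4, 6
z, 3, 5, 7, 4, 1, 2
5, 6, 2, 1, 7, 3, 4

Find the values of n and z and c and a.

n = 6, z = 6, c = 3, a = 6

At (row 2, col 3): column 3 already has {1, 2, 3, 4, 5, 7}, so the value is 6.
For row 2, column 1: row 2 already has {1, 2, 4, 5, 6, 7}; that leaves 3.
Cell (6,1): row 6 already has {1, 2, 3, 4, 5, 7} → 6.
At (row 1, col 6): row 1 already has {1, 2, 3, 4, 5, 7}, so the value is 6.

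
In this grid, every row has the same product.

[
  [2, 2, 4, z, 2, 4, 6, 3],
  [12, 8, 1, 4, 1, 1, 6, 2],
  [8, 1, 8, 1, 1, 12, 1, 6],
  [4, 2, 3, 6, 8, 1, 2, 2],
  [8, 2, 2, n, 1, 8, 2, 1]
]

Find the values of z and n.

Rows 3 and 4 each multiply to 4608, so every row has product 4608.
Row 1: 2×2×4×2×4×6×3 = 2304, so the missing entry is 4608 ÷ 2304 = 2.
Row 5: 8×2×2×1×8×2×1 = 512, so the missing entry is 4608 ÷ 512 = 9.

z = 2, n = 9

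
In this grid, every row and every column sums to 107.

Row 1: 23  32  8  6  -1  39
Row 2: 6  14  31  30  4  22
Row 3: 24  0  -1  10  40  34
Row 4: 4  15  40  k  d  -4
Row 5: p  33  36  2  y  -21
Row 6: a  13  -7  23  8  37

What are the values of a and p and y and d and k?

a = 33, p = 17, y = 40, d = 16, k = 36

Column 4 has 6 + 30 + 10 + 2 + 23 = 71; the blank must be 107 − 71 = 36.
Row 4 has 4 + 15 + 40 + 36 − 4 = 91; the blank must be 107 − 91 = 16.
Column 5 has -1 + 4 + 40 + 16 + 8 = 67; the blank must be 107 − 67 = 40.
Row 5 has 33 + 36 + 2 + 40 − 21 = 90; the blank must be 107 − 90 = 17.
Row 6 has 13 − 7 + 23 + 8 + 37 = 74; the blank must be 107 − 74 = 33.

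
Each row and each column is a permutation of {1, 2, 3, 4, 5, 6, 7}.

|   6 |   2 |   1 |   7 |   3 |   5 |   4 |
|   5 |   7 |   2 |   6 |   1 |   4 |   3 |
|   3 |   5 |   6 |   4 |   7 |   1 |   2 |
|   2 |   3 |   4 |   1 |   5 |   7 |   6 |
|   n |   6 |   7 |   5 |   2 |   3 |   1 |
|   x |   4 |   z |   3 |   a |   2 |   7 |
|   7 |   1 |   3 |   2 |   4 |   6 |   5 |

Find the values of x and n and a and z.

For row 6, column 5: column 5 already has {1, 2, 3, 4, 5, 7}; that leaves 6.
For row 5, column 1: row 5 already has {1, 2, 3, 5, 6, 7}; that leaves 4.
Cell (6,1): column 1 already has {2, 3, 4, 5, 6, 7} → 1.
At (row 6, col 3): row 6 already has {1, 2, 3, 4, 6, 7}, so the value is 5.

x = 1, n = 4, a = 6, z = 5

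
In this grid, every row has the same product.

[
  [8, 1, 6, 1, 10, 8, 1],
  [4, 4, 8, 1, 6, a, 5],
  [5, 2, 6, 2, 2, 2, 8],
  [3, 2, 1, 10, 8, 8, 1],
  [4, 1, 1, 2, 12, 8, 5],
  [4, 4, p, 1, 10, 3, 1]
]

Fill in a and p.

a = 1, p = 8

Rows 1 and 5 each multiply to 3840, so every row has product 3840.
Row 2: 4×4×8×1×6×5 = 3840, so the missing entry is 3840 ÷ 3840 = 1.
Row 6: 4×4×1×10×3×1 = 480, so the missing entry is 3840 ÷ 480 = 8.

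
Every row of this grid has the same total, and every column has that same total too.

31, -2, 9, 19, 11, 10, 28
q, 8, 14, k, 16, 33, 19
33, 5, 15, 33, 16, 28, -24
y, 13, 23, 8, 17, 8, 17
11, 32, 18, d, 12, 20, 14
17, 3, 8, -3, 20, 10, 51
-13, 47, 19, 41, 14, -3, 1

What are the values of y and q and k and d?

y = 20, q = 7, k = 9, d = -1

Rows 1 and 3 both sum to 106, so that's the common total.
Row 5 has 11 + 32 + 18 + 12 + 20 + 14 = 107; the blank must be 106 − 107 = -1.
Column 4 has 19 + 33 + 8 − 1 − 3 + 41 = 97; the blank must be 106 − 97 = 9.
Row 2 has 8 + 14 + 9 + 16 + 33 + 19 = 99; the blank must be 106 − 99 = 7.
Row 4 has 13 + 23 + 8 + 17 + 8 + 17 = 86; the blank must be 106 − 86 = 20.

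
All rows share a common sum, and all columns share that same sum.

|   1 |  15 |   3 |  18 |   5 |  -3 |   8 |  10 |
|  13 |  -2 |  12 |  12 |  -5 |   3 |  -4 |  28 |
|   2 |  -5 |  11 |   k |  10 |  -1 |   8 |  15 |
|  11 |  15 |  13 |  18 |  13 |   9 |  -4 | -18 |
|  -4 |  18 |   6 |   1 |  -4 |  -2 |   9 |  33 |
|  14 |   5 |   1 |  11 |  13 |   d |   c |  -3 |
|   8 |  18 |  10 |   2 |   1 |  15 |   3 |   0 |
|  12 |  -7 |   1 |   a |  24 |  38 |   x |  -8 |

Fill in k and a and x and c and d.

k = 17, a = -22, x = 19, c = 18, d = -2

Rows 1 and 2 both sum to 57, so that's the common total.
Column 6 has -3 + 3 − 1 + 9 − 2 + 15 + 38 = 59; the blank must be 57 − 59 = -2.
Row 3 has 2 − 5 + 11 + 10 − 1 + 8 + 15 = 40; the blank must be 57 − 40 = 17.
Column 4 has 18 + 12 + 17 + 18 + 1 + 11 + 2 = 79; the blank must be 57 − 79 = -22.
Row 8 has 12 − 7 + 1 − 22 + 24 + 38 − 8 = 38; the blank must be 57 − 38 = 19.
Row 6 has 14 + 5 + 1 + 11 + 13 − 2 − 3 = 39; the blank must be 57 − 39 = 18.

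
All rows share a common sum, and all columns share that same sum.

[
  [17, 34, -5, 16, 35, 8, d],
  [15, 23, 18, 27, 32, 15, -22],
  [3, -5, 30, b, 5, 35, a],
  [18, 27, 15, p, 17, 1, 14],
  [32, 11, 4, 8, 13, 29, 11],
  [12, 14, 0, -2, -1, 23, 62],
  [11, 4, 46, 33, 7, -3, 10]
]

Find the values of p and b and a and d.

Rows 2 and 5 both sum to 108, so that's the common total.
Row 4 has 18 + 27 + 15 + 17 + 1 + 14 = 92; the blank must be 108 − 92 = 16.
Column 4 has 16 + 27 + 16 + 8 − 2 + 33 = 98; the blank must be 108 − 98 = 10.
Row 3 has 3 − 5 + 30 + 10 + 5 + 35 = 78; the blank must be 108 − 78 = 30.
Row 1 has 17 + 34 − 5 + 16 + 35 + 8 = 105; the blank must be 108 − 105 = 3.

p = 16, b = 10, a = 30, d = 3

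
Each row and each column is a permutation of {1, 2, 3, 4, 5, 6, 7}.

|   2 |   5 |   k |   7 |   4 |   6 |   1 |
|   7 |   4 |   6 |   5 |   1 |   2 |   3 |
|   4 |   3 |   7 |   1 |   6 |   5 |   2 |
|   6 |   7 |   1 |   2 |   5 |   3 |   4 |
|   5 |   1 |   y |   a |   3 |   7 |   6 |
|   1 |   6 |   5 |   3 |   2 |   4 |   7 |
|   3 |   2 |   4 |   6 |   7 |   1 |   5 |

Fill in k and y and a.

For row 1, column 3: row 1 already has {1, 2, 4, 5, 6, 7}; that leaves 3.
For row 5, column 3: column 3 already has {1, 3, 4, 5, 6, 7}; that leaves 2.
Cell (5,4): row 5 already has {1, 2, 3, 5, 6, 7} → 4.

k = 3, y = 2, a = 4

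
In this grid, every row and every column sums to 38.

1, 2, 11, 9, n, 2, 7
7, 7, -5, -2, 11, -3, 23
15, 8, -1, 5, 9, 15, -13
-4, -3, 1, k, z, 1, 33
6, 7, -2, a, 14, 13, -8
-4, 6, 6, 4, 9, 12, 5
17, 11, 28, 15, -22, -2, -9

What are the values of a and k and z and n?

a = 8, k = -1, z = 11, n = 6

The known cells in row 1 total 32, leaving 38 − 32 = 6 for the blank.
The known cells in column 5 total 27, leaving 38 − 27 = 11 for the blank.
The known cells in row 4 total 39, leaving 38 − 39 = -1 for the blank.
The known cells in row 5 total 30, leaving 38 − 30 = 8 for the blank.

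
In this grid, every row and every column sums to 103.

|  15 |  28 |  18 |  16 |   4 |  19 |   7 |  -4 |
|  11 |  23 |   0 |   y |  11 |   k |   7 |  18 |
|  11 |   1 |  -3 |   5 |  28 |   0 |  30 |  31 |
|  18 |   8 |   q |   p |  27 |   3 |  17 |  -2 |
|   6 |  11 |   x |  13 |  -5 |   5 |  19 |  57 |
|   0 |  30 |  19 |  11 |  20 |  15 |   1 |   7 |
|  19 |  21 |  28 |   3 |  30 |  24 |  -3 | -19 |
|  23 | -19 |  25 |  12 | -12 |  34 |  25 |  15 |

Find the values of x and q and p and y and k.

x = -3, q = 19, p = 13, y = 30, k = 3

Column 6 has 19 + 0 + 3 + 5 + 15 + 24 + 34 = 100; the blank must be 103 − 100 = 3.
Row 5 has 6 + 11 + 13 − 5 + 5 + 19 + 57 = 106; the blank must be 103 − 106 = -3.
Column 3 has 18 + 0 − 3 − 3 + 19 + 28 + 25 = 84; the blank must be 103 − 84 = 19.
Row 4 has 18 + 8 + 19 + 27 + 3 + 17 − 2 = 90; the blank must be 103 − 90 = 13.
Row 2 has 11 + 23 + 0 + 11 + 3 + 7 + 18 = 73; the blank must be 103 − 73 = 30.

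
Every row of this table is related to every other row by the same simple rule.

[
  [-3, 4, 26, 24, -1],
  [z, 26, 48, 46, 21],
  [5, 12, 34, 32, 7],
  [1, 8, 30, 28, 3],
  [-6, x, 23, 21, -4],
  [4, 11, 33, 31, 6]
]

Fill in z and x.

The difference between any two rows is the same in every column — this is an addition table with the headers hidden.
Row 2 minus row 1 is 46 − 24 = 22, so its entry in column 1 is -3 + 22 = 19.
Row 5 minus row 1 is 21 − 24 = -3, so its entry in column 2 is 4 + (-3) = 1.

z = 19, x = 1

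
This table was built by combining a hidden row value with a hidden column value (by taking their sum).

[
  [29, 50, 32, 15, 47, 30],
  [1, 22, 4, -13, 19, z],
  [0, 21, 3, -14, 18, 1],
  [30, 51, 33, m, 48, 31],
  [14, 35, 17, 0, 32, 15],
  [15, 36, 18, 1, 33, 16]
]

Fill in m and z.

The difference between any two rows is the same in every column — this is an addition table with the headers hidden.
Row 4 minus row 1 is 30 − 29 = 1, so its entry in column 4 is 15 + 1 = 16.
Row 2 minus row 1 is 1 − 29 = -28, so its entry in column 6 is 30 + (-28) = 2.

m = 16, z = 2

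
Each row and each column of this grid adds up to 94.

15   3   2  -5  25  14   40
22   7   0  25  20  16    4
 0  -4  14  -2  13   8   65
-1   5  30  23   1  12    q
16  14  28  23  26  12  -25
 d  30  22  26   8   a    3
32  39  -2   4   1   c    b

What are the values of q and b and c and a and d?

The known cells in column 1 total 84, leaving 94 − 84 = 10 for the blank.
The known cells in row 6 total 99, leaving 94 − 99 = -5 for the blank.
The known cells in column 6 total 57, leaving 94 − 57 = 37 for the blank.
The known cells in row 4 total 70, leaving 94 − 70 = 24 for the blank.
The known cells in row 7 total 111, leaving 94 − 111 = -17 for the blank.

q = 24, b = -17, c = 37, a = -5, d = 10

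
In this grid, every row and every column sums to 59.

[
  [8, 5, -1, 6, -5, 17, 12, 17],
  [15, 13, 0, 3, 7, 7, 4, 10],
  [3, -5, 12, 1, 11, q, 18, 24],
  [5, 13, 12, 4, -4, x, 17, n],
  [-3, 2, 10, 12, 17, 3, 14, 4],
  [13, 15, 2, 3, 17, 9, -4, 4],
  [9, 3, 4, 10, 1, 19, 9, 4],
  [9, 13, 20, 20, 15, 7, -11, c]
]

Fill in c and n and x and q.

c = -14, n = 10, x = 2, q = -5

Row 3 has 3 − 5 + 12 + 1 + 11 + 18 + 24 = 64; the blank must be 59 − 64 = -5.
Row 8 has 9 + 13 + 20 + 20 + 15 + 7 − 11 = 73; the blank must be 59 − 73 = -14.
Column 8 has 17 + 10 + 24 + 4 + 4 + 4 − 14 = 49; the blank must be 59 − 49 = 10.
Row 4 has 5 + 13 + 12 + 4 − 4 + 17 + 10 = 57; the blank must be 59 − 57 = 2.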